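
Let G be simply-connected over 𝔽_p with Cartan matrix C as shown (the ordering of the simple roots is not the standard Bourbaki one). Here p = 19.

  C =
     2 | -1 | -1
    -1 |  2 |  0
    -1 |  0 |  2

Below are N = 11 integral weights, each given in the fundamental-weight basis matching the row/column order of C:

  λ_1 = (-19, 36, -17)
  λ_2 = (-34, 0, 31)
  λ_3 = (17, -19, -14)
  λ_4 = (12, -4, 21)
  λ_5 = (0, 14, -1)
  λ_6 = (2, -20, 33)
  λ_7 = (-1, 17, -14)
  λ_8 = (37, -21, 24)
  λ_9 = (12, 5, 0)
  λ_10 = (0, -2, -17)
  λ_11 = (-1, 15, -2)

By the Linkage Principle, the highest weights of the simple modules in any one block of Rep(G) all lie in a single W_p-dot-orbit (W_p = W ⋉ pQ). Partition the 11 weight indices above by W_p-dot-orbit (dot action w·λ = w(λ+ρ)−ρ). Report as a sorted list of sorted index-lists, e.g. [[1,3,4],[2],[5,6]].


Cartan matrix: type A_3 (|W|=24); un-permuting the 3 rows.

Each λ_j+ρ reduced to Ā_19; 3-tuples below use C's row order:

  1: (1, 15, 0) · 2: (13, 5, 0) · 3: (13, 5, 0) · 4: (3, 10, 3) · 5: (1, 15, 0) · 6: (1, 15, 0) · 7: (13, 5, 0) · 8: (13, 5, 0) · 9: (13, 5, 0) · 10: (1, 15, 0) · 11: (1, 15, 0)

Grouping the 11 weights by Ā_19-representative: 3 linkage classes.

[[1, 5, 6, 10, 11], [2, 3, 7, 8, 9], [4]]


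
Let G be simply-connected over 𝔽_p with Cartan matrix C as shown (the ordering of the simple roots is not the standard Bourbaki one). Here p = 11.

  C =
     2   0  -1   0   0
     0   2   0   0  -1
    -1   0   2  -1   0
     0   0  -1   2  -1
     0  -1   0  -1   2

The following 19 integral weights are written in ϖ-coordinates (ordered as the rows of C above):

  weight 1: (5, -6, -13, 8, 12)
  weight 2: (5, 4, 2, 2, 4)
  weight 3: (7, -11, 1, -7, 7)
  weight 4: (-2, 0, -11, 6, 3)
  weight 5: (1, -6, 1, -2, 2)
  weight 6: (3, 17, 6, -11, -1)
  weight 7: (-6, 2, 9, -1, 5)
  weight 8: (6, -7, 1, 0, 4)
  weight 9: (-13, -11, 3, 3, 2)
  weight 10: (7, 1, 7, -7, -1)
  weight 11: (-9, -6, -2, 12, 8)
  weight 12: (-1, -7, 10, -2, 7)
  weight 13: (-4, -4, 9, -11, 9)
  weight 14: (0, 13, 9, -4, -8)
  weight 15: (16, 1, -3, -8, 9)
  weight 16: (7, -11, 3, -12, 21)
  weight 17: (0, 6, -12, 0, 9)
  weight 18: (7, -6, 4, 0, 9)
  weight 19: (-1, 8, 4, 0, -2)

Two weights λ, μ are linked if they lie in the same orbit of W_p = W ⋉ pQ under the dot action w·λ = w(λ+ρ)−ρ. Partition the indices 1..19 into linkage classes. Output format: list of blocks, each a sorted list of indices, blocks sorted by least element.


A_5 Cartan matrix, 5 simple roots permuted; ρ=(1,1,1,1,1).

Each λ_j+ρ reduced to Ā_11; 5-tuples below use C's row order:

  [1] (3, 5, 2, 0, 1)
  [2] (3, 5, 2, 0, 1)
  [3] (1, 1, 2, 4, 2)
  [4] (6, 0, 3, 1, 0)
  [5] (1, 2, 1, 1, 1)
  [6] (0, 0, 3, 4, 3)
  [7] (3, 5, 2, 0, 1)
  [8] (3, 1, 2, 0, 1)
  [9] (0, 0, 3, 4, 3)
  [10] (3, 1, 2, 0, 1)
  [11] (3, 1, 2, 0, 1)
  [12] (6, 0, 3, 1, 0)
  [13] (0, 0, 3, 4, 3)
  [14] (0, 0, 3, 4, 3)
  [15] (1, 1, 2, 4, 2)
  [16] (6, 0, 3, 1, 0)
  [17] (6, 0, 3, 1, 0)
  [18] (3, 5, 2, 0, 1)
  [19] (3, 5, 2, 0, 1)

Partition of {1..19} into 6 W_11-dot-orbits:

[[1, 2, 7, 18, 19], [3, 15], [4, 12, 16, 17], [5], [6, 9, 13, 14], [8, 10, 11]]


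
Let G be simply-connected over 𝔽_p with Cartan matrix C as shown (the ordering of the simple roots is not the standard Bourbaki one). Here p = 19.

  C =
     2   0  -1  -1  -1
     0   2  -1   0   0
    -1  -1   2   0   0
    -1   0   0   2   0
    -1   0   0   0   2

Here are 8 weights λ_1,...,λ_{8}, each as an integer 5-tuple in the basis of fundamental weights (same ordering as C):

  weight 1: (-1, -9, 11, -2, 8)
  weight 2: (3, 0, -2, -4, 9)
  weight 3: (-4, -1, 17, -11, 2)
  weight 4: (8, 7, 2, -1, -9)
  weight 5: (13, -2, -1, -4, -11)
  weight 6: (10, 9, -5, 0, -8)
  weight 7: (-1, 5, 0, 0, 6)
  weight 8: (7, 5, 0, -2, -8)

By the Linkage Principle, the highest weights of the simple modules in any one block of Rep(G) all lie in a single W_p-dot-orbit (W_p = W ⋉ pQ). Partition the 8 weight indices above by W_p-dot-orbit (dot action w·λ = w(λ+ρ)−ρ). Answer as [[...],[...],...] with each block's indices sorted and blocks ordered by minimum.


Cartan matrix: type D_5 (|W|=1920); un-permuting the 5 rows.

λ_j+ρ reflected into Ā_19 (⟨·,θ^∨⟩≤19); 5-tuples as given:

  [1] (0, 6, 1, 1, 7) · [2] (0, 0, 1, 3, 10) · [3] (0, 0, 1, 3, 10) · [4] (0, 6, 1, 1, 7) · [5] (0, 0, 1, 3, 10) · [6] (0, 6, 1, 1, 7) · [7] (0, 6, 1, 1, 7) · [8] (0, 6, 1, 1, 7)

These 8 weights hit 2 W_19-dot-orbits; sizes (5, 3):

[[1, 4, 6, 7, 8], [2, 3, 5]]


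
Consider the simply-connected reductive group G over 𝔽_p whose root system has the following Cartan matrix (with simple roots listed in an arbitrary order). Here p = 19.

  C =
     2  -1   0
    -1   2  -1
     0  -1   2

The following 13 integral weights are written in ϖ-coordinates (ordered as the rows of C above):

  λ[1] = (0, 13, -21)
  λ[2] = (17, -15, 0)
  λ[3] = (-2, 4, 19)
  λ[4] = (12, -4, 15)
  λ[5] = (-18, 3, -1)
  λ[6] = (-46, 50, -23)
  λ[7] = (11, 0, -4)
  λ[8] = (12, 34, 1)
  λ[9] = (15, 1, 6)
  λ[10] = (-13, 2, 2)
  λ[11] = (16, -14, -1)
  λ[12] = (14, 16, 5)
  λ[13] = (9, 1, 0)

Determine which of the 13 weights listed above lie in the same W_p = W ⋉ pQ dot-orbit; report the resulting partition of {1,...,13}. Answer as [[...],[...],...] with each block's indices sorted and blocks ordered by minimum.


A_3 Cartan matrix, 3 simple roots permuted; ρ=(1,1,1).

Folding the 13 weights λ_j+ρ into Ā_19 (reps in the given 3-coord order):

  [1] (4, 1, 13);  [2] (4, 1, 13);  [3] (4, 1, 13);  [4] (3, 3, 6);  [5] (4, 0, 13);  [6] (3, 3, 6);  [7] (10, 2, 1);  [8] (10, 2, 1);  [9] (10, 2, 1);  [10] (3, 3, 6);  [11] (4, 0, 13);  [12] (4, 0, 13);  [13] (10, 2, 1)

Partition of {1..13} into 4 W_19-dot-orbits:

[[1, 2, 3], [4, 6, 10], [5, 11, 12], [7, 8, 9, 13]]


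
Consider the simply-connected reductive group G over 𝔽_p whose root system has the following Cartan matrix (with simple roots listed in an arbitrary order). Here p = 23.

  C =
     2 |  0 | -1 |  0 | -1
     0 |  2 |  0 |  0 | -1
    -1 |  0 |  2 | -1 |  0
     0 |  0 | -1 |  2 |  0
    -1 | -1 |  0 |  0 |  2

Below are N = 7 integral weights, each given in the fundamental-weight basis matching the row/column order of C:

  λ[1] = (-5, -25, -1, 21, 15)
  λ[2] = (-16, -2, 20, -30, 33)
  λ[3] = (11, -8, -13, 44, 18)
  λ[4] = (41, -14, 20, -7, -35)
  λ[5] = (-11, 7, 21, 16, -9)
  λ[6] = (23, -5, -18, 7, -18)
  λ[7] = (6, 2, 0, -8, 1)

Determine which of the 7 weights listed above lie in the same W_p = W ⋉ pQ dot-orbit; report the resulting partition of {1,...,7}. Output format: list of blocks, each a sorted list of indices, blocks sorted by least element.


Cartan matrix: type A_5 (|W|=720); un-permuting the 5 rows.

Each λ_j+ρ reduced to Ā_23; 5-tuples below use C's row order:

    1: (4, 1, 7, 1, 0)
    2: (2, 0, 4, 1, 6)
    3: (4, 1, 7, 1, 0)
    4: (2, 0, 4, 1, 6)
    5: (2, 0, 4, 1, 6)
    6: (2, 6, 4, 2, 8)
    7: (1, 3, 6, 1, 2)

Linkage partition of the 7 weights (4 classes, p=23):

[[1, 3], [2, 4, 5], [6], [7]]


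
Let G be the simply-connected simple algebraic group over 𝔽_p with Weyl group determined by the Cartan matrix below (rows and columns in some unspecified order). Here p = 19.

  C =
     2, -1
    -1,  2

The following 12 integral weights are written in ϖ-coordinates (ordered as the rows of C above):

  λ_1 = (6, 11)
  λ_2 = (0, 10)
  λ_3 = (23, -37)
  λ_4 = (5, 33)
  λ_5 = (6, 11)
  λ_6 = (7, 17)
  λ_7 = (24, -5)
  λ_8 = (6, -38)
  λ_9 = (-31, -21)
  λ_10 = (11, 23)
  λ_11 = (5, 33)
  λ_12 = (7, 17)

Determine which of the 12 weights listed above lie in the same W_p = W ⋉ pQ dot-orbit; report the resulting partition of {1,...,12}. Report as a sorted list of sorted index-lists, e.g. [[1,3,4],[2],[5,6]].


C ↔ A_2 under row/col permutation; |W(A_2)| = 6.

W_19-reps of the 12 weights in Ā_19 (same 2-coord order as C):

  λ_1 → (7, 12);  λ_2 → (1, 11);  λ_3 → (5, 2);  λ_4 → (13, 2);  λ_5 → (7, 12);  λ_6 → (1, 11);  λ_7 → (13, 2);  λ_8 → (1, 11);  λ_9 → (1, 11);  λ_10 → (5, 2);  λ_11 → (13, 2);  λ_12 → (1, 11)

Grouping the 12 weights by Ā_19-representative: 4 linkage classes.

[[1, 5], [2, 6, 8, 9, 12], [3, 10], [4, 7, 11]]


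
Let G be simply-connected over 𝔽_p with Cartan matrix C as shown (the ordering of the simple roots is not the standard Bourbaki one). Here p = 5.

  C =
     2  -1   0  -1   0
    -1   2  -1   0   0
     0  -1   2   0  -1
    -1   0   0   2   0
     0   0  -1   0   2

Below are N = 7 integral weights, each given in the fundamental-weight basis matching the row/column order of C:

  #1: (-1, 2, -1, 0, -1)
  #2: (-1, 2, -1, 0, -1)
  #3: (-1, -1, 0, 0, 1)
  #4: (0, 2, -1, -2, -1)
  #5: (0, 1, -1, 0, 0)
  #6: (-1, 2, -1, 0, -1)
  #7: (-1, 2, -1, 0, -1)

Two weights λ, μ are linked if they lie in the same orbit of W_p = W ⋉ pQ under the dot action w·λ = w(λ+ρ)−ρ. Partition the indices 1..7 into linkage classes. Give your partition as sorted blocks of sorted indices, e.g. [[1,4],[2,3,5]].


Type A_5, rank 5, |W|=720; reorder rows/cols to standard.

Alcove-folded reps (p=5, 7 weights, presented ϖ-order):

  1: (0, 3, 0, 1, 0) · 2: (0, 3, 0, 1, 0) · 3: (0, 0, 1, 1, 2) · 4: (0, 3, 0, 1, 0) · 5: (1, 2, 0, 1, 1) · 6: (0, 3, 0, 1, 0) · 7: (0, 3, 0, 1, 0)

Grouping the 7 weights by Ā_5-representative: 3 linkage classes.

[[1, 2, 4, 6, 7], [3], [5]]


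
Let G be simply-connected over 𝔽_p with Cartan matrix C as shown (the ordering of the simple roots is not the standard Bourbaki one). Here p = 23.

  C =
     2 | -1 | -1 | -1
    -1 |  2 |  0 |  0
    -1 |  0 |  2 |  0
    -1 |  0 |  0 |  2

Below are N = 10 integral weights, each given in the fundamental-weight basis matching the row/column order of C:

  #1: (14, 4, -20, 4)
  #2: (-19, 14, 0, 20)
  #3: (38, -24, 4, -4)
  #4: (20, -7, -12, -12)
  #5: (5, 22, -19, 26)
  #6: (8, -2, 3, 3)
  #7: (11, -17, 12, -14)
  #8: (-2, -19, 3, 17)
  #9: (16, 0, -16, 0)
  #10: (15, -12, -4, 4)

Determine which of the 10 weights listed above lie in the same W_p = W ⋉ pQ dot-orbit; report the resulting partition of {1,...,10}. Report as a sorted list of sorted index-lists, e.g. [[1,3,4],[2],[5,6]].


Root system D_4: the 4×4 matrix C matches after relabeling.

Each λ_j+ρ reduced to Ā_23; 4-tuples below use C's row order:

  λ_1 → (2, 1, 15, 1);  λ_2 → (2, 1, 15, 1);  λ_3 → (2, 11, 3, 5);  λ_4 → (6, 1, 4, 4);  λ_5 → (6, 0, 5, 4);  λ_6 → (6, 1, 4, 4);  λ_7 → (6, 1, 4, 4);  λ_8 → (2, 1, 15, 1);  λ_9 → (2, 1, 15, 1);  λ_10 → (2, 11, 3, 5)

Linkage partition of the 10 weights (4 classes, p=23):

[[1, 2, 8, 9], [3, 10], [4, 6, 7], [5]]


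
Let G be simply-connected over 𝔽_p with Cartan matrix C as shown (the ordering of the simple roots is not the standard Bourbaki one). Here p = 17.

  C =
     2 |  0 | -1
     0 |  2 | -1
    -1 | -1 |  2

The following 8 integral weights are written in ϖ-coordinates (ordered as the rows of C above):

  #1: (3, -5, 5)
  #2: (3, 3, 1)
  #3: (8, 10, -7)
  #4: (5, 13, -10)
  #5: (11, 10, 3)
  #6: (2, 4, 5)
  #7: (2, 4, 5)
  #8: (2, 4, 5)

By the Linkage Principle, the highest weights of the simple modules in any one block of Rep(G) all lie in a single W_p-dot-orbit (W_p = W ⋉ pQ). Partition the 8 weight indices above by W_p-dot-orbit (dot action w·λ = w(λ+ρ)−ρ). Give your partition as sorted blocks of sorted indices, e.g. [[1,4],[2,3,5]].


A_3 Cartan matrix, 3 simple roots permuted; ρ=(1,1,1).

Each λ_j+ρ reduced to Ā_17; 3-tuples below use C's row order:

  λ_1+ρ ↦ (4, 4, 2) · λ_2+ρ ↦ (4, 4, 2) · λ_3+ρ ↦ (3, 5, 6) · λ_4+ρ ↦ (3, 5, 6) · λ_5+ρ ↦ (2, 1, 4) · λ_6+ρ ↦ (3, 5, 6) · λ_7+ρ ↦ (3, 5, 6) · λ_8+ρ ↦ (3, 5, 6)

These 8 weights hit 3 W_17-dot-orbits; sizes (2, 5, 1):

[[1, 2], [3, 4, 6, 7, 8], [5]]


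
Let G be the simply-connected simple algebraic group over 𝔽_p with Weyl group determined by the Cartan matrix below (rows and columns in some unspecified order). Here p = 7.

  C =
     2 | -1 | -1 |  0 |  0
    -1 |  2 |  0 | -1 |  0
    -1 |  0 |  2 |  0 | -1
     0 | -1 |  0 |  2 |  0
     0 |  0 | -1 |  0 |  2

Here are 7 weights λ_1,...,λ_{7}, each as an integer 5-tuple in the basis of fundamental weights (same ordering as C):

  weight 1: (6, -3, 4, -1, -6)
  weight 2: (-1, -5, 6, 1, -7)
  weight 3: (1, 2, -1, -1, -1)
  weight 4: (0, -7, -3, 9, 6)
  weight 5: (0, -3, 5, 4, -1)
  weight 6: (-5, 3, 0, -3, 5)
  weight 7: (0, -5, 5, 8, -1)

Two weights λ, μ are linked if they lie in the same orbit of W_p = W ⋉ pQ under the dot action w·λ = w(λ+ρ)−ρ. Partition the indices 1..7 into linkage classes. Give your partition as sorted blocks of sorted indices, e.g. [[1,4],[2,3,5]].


Type A_5, rank 5, |W|=720; reorder rows/cols to standard.

Each λ_j+ρ reduced to Ā_7; 5-tuples below use C's row order:

  1: (2, 3, 0, 0, 0)
  2: (1, 1, 2, 0, 3)
  3: (2, 3, 0, 0, 0)
  4: (1, 1, 2, 0, 3)
  5: (1, 1, 2, 0, 3)
  6: (1, 1, 2, 0, 3)
  7: (1, 1, 2, 0, 3)

The 7 indices split into 2 linkage classes (same alcove rep ⇔ same W_7-dot-orbit):

[[1, 3], [2, 4, 5, 6, 7]]


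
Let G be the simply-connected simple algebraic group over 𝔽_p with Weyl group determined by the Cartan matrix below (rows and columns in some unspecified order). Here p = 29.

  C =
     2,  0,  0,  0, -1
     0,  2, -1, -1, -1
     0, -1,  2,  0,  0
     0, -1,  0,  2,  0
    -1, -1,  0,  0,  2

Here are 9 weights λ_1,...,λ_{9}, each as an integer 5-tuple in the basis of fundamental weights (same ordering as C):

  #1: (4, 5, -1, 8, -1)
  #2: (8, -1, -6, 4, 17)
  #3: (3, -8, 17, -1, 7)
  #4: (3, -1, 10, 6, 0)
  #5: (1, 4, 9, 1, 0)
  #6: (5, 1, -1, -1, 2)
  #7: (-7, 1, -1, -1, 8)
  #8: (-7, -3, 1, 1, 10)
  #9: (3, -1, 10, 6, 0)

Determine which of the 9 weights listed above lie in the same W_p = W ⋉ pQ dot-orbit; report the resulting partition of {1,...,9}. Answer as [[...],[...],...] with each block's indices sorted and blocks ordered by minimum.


C ↔ D_5 under row/col permutation; |W(D_5)| = 1920.

Each λ_j+ρ reduced to Ā_29; 5-tuples below use C's row order:

  λ_1+ρ ↦ (5, 6, 0, 9, 0)
  λ_2+ρ ↦ (6, 2, 0, 0, 3)
  λ_3+ρ ↦ (4, 0, 11, 7, 1)
  λ_4+ρ ↦ (4, 0, 11, 7, 1)
  λ_5+ρ ↦ (2, 5, 10, 2, 1)
  λ_6+ρ ↦ (6, 2, 0, 0, 3)
  λ_7+ρ ↦ (6, 2, 0, 0, 3)
  λ_8+ρ ↦ (6, 2, 0, 0, 3)
  λ_9+ρ ↦ (4, 0, 11, 7, 1)

4 distinct reps among the 9 weights ⇒ 4 W_29-linkage classes:

[[1], [2, 6, 7, 8], [3, 4, 9], [5]]


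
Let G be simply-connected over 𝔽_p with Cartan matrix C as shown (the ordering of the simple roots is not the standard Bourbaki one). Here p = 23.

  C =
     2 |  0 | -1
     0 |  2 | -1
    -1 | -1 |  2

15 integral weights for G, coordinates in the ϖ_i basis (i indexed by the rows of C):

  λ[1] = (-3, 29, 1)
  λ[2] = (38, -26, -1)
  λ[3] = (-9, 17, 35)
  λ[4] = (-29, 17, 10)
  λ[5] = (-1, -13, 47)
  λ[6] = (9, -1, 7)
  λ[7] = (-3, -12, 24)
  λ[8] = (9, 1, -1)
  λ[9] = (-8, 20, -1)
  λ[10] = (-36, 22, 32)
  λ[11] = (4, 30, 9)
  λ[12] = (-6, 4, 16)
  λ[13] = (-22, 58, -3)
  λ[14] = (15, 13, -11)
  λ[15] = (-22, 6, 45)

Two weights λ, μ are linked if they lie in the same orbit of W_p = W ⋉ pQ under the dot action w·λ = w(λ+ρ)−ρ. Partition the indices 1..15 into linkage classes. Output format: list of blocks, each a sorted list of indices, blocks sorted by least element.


Dynkin diagram of C (from the 4 off-diagonal −1 entries): A_3.

Alcove-folded reps (p=23, 15 weights, presented ϖ-order):

  λ_1+ρ ↦ (0, 14, 7) · λ_2+ρ ↦ (0, 14, 7) · λ_3+ρ ↦ (10, 0, 8) · λ_4+ρ ↦ (5, 5, 12) · λ_5+ρ ↦ (10, 2, 0) · λ_6+ρ ↦ (10, 0, 8) · λ_7+ρ ↦ (0, 9, 12) · λ_8+ρ ↦ (10, 2, 0) · λ_9+ρ ↦ (0, 14, 7) · λ_10+ρ ↦ (10, 2, 0) · λ_11+ρ ↦ (10, 0, 8) · λ_12+ρ ↦ (5, 5, 12) · λ_13+ρ ↦ (10, 2, 0) · λ_14+ρ ↦ (6, 4, 10) · λ_15+ρ ↦ (0, 14, 7)

6 distinct reps among the 15 weights ⇒ 6 W_23-linkage classes:

[[1, 2, 9, 15], [3, 6, 11], [4, 12], [5, 8, 10, 13], [7], [14]]


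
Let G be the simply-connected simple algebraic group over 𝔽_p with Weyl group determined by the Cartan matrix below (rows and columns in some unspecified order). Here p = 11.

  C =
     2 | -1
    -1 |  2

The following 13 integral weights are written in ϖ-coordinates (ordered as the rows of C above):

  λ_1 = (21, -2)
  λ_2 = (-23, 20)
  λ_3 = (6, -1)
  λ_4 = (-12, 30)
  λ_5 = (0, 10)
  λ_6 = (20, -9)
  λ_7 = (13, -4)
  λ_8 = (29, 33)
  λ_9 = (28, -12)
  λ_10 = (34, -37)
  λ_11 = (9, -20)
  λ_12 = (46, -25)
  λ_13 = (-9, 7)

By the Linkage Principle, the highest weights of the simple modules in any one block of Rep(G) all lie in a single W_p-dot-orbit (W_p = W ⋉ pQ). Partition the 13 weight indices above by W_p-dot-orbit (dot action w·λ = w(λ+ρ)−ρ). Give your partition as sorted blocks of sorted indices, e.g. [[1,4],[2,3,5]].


Type A_2, rank 2, |W|=6; reorder rows/cols to standard.

Each λ_j+ρ reduced to Ā_11; 2-tuples below use C's row order:

  λ_1 → (0, 10);  λ_2 → (0, 10);  λ_3 → (7, 0);  λ_4 → (0, 9);  λ_5 → (0, 10);  λ_6 → (1, 2);  λ_7 → (8, 0);  λ_8 → (1, 2);  λ_9 → (7, 0);  λ_10 → (1, 2);  λ_11 → (1, 2);  λ_12 → (1, 2);  λ_13 → (8, 0)

Linkage partition of the 13 weights (5 classes, p=11):

[[1, 2, 5], [3, 9], [4], [6, 8, 10, 11, 12], [7, 13]]


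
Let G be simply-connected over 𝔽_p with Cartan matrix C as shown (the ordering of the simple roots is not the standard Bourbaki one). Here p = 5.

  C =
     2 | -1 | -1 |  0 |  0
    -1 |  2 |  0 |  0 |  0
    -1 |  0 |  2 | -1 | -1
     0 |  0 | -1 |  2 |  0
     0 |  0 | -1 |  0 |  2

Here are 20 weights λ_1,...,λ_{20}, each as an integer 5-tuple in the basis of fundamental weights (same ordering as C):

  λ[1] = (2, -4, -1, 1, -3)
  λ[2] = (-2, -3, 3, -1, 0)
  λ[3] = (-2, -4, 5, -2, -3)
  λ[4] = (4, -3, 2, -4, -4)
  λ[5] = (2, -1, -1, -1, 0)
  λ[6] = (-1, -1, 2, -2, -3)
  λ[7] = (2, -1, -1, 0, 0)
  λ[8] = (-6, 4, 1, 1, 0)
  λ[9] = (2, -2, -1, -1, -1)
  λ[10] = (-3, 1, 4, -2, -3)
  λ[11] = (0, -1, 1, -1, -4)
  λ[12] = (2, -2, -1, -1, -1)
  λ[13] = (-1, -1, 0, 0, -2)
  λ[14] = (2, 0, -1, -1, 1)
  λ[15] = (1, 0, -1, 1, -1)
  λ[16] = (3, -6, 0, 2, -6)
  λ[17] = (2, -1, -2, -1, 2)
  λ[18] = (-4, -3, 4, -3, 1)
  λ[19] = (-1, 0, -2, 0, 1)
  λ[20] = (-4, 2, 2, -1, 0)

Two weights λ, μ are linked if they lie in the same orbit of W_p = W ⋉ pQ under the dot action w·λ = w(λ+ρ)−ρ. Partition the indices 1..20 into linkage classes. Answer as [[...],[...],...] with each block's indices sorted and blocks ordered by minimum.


Dynkin diagram of C (from the 8 off-diagonal −1 entries): D_5.

Alcove-folded reps (p=5, 20 weights, presented ϖ-order):

  1: (2, 1, 0, 0, 0) · 2: (1, 0, 0, 0, 1) · 3: (1, 0, 0, 0, 1) · 4: (2, 1, 0, 0, 0) · 5: (1, 0, 0, 0, 1) · 6: (0, 0, 0, 1, 2) · 7: (0, 0, 0, 1, 1) · 8: (0, 0, 0, 1, 2) · 9: (2, 1, 0, 0, 0) · 10: (0, 0, 0, 1, 2) · 11: (0, 0, 0, 1, 2) · 12: (2, 1, 0, 0, 0) · 13: (0, 0, 0, 1, 1) · 14: (0, 0, 0, 1, 1) · 15: (0, 1, 0, 2, 0) · 16: (0, 0, 0, 1, 1) · 17: (0, 0, 0, 1, 2) · 18: (2, 1, 0, 0, 0) · 19: (1, 0, 0, 0, 1) · 20: (1, 0, 0, 0, 1)

Linkage partition of the 20 weights (5 classes, p=5):

[[1, 4, 9, 12, 18], [2, 3, 5, 19, 20], [6, 8, 10, 11, 17], [7, 13, 14, 16], [15]]


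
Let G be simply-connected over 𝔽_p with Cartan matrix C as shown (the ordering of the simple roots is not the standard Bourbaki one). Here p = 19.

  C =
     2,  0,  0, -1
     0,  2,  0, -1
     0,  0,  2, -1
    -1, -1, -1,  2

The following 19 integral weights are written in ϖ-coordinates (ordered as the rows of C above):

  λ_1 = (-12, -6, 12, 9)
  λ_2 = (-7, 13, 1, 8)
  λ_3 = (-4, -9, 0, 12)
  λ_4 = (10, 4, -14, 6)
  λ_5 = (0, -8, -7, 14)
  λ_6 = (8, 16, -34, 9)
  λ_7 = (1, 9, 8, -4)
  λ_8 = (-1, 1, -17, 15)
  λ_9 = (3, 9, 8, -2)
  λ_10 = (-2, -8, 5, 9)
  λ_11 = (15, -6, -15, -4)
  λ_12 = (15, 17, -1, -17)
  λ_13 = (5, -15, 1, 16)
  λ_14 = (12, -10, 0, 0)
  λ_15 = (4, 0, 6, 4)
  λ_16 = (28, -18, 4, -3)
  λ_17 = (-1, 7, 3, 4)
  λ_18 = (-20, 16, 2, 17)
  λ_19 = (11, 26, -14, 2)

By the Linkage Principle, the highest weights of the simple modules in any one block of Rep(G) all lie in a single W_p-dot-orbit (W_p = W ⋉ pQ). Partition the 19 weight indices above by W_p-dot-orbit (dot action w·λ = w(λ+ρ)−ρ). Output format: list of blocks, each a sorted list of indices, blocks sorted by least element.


Type D_4, rank 4, |W|=192; reorder rows/cols to standard.

Alcove-folded reps (p=19, 19 weights, presented ϖ-order):

  λ_1 → (5, 1, 7, 1) · λ_2 → (0, 8, 4, 2) · λ_3 → (3, 8, 1, 2) · λ_4 → (5, 1, 7, 1) · λ_5 → (1, 7, 6, 2) · λ_6 → (0, 8, 4, 2) · λ_7 → (1, 7, 6, 2) · λ_8 → (0, 2, 16, 0) · λ_9 → (1, 7, 6, 2) · λ_10 → (1, 7, 6, 2) · λ_11 → (3, 8, 1, 2) · λ_12 → (0, 2, 16, 0) · λ_13 → (0, 8, 4, 2) · λ_14 → (5, 1, 7, 1) · λ_15 → (5, 1, 7, 1) · λ_16 → (0, 8, 4, 2) · λ_17 → (0, 8, 4, 2) · λ_18 → (0, 2, 16, 0) · λ_19 → (3, 4, 2, 4)

6 distinct reps among the 19 weights ⇒ 6 W_19-linkage classes:

[[1, 4, 14, 15], [2, 6, 13, 16, 17], [3, 11], [5, 7, 9, 10], [8, 12, 18], [19]]


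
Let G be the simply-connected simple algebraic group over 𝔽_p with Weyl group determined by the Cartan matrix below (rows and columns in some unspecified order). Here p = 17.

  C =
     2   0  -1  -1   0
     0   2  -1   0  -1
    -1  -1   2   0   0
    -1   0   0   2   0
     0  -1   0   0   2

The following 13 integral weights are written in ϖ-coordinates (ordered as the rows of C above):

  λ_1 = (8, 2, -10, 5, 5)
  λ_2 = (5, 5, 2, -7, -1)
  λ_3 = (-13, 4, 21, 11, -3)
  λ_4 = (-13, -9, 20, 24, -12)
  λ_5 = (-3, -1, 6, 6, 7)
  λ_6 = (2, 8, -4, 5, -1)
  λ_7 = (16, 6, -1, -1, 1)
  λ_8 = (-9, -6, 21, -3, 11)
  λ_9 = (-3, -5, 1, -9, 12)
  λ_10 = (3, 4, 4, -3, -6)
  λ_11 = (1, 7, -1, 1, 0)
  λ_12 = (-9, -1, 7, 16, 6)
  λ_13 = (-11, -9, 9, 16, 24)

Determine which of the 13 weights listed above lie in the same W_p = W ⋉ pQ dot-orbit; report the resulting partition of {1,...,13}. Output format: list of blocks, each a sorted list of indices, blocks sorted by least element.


Dynkin diagram of C (from the 8 off-diagonal −1 entries): A_5.

λ_j+ρ reflected into Ā_17 (⟨·,θ^∨⟩≤17); 5-tuples as given:

  1: (0, 6, 3, 6, 0);  2: (0, 6, 3, 6, 0);  3: (2, 0, 5, 2, 5);  4: (2, 8, 0, 2, 1);  5: (2, 0, 5, 2, 5);  6: (0, 6, 3, 6, 0);  7: (8, 0, 0, 2, 0);  8: (2, 0, 5, 2, 5);  9: (2, 8, 0, 2, 1);  10: (2, 0, 5, 2, 5);  11: (2, 8, 0, 2, 1);  12: (8, 0, 0, 2, 0);  13: (8, 0, 0, 2, 0)

Partition of {1..13} into 4 W_17-dot-orbits:

[[1, 2, 6], [3, 5, 8, 10], [4, 9, 11], [7, 12, 13]]


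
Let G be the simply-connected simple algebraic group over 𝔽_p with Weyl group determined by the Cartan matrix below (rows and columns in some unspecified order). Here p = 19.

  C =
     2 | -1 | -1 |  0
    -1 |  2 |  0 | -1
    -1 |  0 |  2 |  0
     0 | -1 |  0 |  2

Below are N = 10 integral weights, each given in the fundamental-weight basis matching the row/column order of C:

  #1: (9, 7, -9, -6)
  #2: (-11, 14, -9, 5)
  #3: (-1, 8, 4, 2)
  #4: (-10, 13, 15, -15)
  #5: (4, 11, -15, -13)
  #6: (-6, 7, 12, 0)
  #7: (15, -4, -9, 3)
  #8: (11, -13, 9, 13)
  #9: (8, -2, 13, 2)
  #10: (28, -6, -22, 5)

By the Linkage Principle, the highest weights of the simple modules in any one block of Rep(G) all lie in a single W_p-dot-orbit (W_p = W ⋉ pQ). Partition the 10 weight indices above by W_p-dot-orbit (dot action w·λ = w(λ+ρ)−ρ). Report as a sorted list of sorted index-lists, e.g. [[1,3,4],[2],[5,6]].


A_4 Cartan matrix, 4 simple roots permuted; ρ=(1,1,1,1).

W_19-reps of the 10 weights in Ā_19 (same 4-coord order as C):

  λ_1 → (2, 3, 8, 5);  λ_2 → (5, 3, 8, 1);  λ_3 → (0, 9, 5, 3);  λ_4 → (0, 9, 5, 3);  λ_5 → (0, 9, 5, 3);  λ_6 → (5, 3, 8, 1);  λ_7 → (5, 3, 8, 1);  λ_8 → (0, 9, 5, 3);  λ_9 → (5, 3, 8, 1);  λ_10 → (2, 3, 8, 5)

Grouping the 10 weights by Ā_19-representative: 3 linkage classes.

[[1, 10], [2, 6, 7, 9], [3, 4, 5, 8]]


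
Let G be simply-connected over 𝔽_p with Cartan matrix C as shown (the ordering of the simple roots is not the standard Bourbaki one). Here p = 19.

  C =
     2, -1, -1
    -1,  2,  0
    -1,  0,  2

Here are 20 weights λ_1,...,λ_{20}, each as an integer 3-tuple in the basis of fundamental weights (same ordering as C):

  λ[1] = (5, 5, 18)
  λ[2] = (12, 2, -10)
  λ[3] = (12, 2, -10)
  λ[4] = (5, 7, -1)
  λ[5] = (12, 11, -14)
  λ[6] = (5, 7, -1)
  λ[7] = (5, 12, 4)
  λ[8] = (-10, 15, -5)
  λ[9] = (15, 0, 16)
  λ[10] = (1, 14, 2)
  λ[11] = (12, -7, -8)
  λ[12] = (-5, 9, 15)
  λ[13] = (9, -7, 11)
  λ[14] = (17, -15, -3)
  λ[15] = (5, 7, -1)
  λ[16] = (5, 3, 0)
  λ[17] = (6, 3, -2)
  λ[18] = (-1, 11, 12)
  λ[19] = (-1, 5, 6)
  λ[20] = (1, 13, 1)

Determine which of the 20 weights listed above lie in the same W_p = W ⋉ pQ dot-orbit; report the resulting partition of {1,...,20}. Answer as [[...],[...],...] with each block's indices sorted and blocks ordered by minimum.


Type A_3, rank 3, |W|=24; reorder rows/cols to standard.

W_19-reps of the 20 weights in Ā_19 (same 3-coord order as C):

  λ_1+ρ ↦ (0, 6, 7) · λ_2+ρ ↦ (4, 3, 9) · λ_3+ρ ↦ (4, 3, 9) · λ_4+ρ ↦ (6, 8, 0) · λ_5+ρ ↦ (0, 6, 7) · λ_6+ρ ↦ (6, 8, 0) · λ_7+ρ ↦ (6, 8, 0) · λ_8+ρ ↦ (4, 3, 9) · λ_9+ρ ↦ (2, 14, 2) · λ_10+ρ ↦ (2, 14, 2) · λ_11+ρ ↦ (0, 6, 7) · λ_12+ρ ↦ (4, 3, 9) · λ_13+ρ ↦ (4, 3, 9) · λ_14+ρ ↦ (2, 14, 2) · λ_15+ρ ↦ (6, 8, 0) · λ_16+ρ ↦ (6, 4, 1) · λ_17+ρ ↦ (6, 4, 1) · λ_18+ρ ↦ (0, 6, 7) · λ_19+ρ ↦ (0, 6, 7) · λ_20+ρ ↦ (2, 14, 2)

Linkage partition of the 20 weights (5 classes, p=19):

[[1, 5, 11, 18, 19], [2, 3, 8, 12, 13], [4, 6, 7, 15], [9, 10, 14, 20], [16, 17]]


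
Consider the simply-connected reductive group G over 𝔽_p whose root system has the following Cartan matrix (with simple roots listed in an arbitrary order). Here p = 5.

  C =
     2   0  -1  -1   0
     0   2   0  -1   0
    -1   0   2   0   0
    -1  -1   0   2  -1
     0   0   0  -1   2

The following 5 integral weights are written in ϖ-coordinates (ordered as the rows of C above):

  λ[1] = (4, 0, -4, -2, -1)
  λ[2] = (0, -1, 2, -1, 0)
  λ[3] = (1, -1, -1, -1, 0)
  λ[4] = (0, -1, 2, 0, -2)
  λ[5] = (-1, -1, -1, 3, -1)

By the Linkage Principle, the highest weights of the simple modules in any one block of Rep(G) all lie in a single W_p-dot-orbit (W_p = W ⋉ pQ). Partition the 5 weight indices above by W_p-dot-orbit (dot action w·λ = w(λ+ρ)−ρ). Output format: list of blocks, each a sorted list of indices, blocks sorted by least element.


Root system D_5: the 5×5 matrix C matches after relabeling.

Ā_5 reps of the 5 weights (D_5, coords as presented):

    1: (0, 0, 3, 0, 1)
    2: (0, 0, 3, 0, 1)
    3: (2, 0, 0, 0, 1)
    4: (0, 0, 3, 0, 1)
    5: (0, 0, 3, 1, 0)

3 distinct reps among the 5 weights ⇒ 3 W_5-linkage classes:

[[1, 2, 4], [3], [5]]


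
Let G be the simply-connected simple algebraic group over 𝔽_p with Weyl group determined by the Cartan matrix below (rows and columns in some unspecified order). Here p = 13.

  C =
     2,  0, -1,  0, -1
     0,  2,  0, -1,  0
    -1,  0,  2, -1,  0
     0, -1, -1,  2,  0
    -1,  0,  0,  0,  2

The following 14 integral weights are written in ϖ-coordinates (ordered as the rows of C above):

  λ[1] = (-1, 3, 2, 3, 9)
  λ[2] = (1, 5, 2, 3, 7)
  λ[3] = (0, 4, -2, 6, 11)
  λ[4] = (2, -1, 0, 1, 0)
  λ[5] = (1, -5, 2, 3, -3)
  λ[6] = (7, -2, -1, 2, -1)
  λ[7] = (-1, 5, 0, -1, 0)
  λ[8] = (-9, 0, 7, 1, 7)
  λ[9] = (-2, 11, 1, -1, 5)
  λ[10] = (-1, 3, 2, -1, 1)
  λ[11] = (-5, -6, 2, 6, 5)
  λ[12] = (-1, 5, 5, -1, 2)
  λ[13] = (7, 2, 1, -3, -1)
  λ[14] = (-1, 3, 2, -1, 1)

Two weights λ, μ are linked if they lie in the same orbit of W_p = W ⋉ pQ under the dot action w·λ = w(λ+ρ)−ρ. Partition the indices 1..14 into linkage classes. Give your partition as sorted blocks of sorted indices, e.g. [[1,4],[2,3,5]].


C ↔ A_5 under row/col permutation; |W(A_5)| = 720.

Each λ_j+ρ reduced to Ā_13; 5-tuples below use C's row order:

    1: (0, 4, 3, 0, 2)
    2: (0, 4, 3, 0, 2)
    3: (0, 6, 1, 0, 1)
    4: (3, 0, 1, 2, 1)
    5: (0, 4, 3, 0, 2)
    6: (8, 1, 0, 2, 0)
    7: (0, 6, 1, 0, 1)
    8: (8, 1, 0, 2, 0)
    9: (0, 6, 1, 0, 1)
    10: (0, 4, 3, 0, 2)
    11: (3, 5, 1, 1, 2)
    12: (0, 4, 6, 0, 1)
    13: (8, 1, 0, 2, 0)
    14: (0, 4, 3, 0, 2)

These 14 weights hit 6 W_13-dot-orbits; sizes (5, 3, 1, 3, 1, 1):

[[1, 2, 5, 10, 14], [3, 7, 9], [4], [6, 8, 13], [11], [12]]


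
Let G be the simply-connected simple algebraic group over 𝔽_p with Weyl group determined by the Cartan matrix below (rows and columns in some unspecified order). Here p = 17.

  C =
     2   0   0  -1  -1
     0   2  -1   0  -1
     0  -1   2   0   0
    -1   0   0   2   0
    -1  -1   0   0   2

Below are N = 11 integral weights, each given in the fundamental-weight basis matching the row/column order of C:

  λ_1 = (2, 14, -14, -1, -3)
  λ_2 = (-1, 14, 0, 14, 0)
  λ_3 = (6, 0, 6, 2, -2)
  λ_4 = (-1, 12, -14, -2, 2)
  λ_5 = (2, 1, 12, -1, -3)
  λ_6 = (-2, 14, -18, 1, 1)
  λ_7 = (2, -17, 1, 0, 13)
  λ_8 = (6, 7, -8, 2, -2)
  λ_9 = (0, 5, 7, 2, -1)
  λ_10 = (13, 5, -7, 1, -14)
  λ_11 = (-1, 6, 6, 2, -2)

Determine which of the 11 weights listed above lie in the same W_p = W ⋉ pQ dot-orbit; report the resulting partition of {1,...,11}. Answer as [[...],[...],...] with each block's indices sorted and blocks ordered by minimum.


Type A_5, rank 5, |W|=720; reorder rows/cols to standard.

Alcove-folded reps (p=17, 11 weights, presented ϖ-order):

  [1] (1, 0, 13, 0, 2) · [2] (0, 1, 14, 0, 1) · [3] (6, 0, 7, 3, 1) · [4] (1, 0, 13, 0, 2) · [5] (1, 0, 13, 0, 2) · [6] (0, 1, 14, 0, 1) · [7] (1, 0, 13, 0, 2) · [8] (6, 0, 7, 3, 1) · [9] (1, 6, 7, 2, 0) · [10] (1, 6, 7, 2, 0) · [11] (1, 6, 7, 2, 0)

4 distinct reps among the 11 weights ⇒ 4 W_17-linkage classes:

[[1, 4, 5, 7], [2, 6], [3, 8], [9, 10, 11]]


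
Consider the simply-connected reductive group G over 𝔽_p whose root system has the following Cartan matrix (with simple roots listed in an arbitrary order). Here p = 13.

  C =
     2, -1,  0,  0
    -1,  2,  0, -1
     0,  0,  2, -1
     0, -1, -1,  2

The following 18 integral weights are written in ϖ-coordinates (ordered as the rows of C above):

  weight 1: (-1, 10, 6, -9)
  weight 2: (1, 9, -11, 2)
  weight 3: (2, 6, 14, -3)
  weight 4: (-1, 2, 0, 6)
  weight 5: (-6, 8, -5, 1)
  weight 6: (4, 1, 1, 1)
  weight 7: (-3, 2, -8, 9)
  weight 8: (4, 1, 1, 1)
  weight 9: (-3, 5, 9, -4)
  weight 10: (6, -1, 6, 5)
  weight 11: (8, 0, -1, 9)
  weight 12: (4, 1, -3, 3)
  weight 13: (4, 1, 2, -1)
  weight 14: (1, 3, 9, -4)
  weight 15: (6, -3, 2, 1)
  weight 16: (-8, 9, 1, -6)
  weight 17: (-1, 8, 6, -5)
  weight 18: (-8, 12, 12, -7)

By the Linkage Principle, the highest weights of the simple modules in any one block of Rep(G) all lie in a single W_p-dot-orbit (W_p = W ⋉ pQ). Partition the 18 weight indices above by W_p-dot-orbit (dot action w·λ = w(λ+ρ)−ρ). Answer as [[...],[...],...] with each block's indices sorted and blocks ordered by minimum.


Dynkin diagram of C (from the 6 off-diagonal −1 entries): A_4.

W_13-reps of the 18 weights in Ā_13 (same 4-coord order as C):

    [1] (0, 3, 1, 7)
    [2] (0, 3, 1, 7)
    [3] (5, 2, 3, 0)
    [4] (0, 3, 1, 7)
    [5] (5, 2, 2, 2)
    [6] (5, 2, 2, 2)
    [7] (2, 1, 7, 3)
    [8] (5, 2, 2, 2)
    [9] (2, 1, 7, 3)
    [10] (0, 0, 0, 6)
    [11] (2, 1, 7, 3)
    [12] (5, 2, 2, 2)
    [13] (5, 2, 3, 0)
    [14] (2, 1, 7, 3)
    [15] (5, 2, 3, 0)
    [16] (5, 2, 3, 0)
    [17] (0, 5, 3, 4)
    [18] (0, 0, 0, 6)

These 18 weights hit 6 W_13-dot-orbits; sizes (3, 4, 4, 4, 2, 1):

[[1, 2, 4], [3, 13, 15, 16], [5, 6, 8, 12], [7, 9, 11, 14], [10, 18], [17]]


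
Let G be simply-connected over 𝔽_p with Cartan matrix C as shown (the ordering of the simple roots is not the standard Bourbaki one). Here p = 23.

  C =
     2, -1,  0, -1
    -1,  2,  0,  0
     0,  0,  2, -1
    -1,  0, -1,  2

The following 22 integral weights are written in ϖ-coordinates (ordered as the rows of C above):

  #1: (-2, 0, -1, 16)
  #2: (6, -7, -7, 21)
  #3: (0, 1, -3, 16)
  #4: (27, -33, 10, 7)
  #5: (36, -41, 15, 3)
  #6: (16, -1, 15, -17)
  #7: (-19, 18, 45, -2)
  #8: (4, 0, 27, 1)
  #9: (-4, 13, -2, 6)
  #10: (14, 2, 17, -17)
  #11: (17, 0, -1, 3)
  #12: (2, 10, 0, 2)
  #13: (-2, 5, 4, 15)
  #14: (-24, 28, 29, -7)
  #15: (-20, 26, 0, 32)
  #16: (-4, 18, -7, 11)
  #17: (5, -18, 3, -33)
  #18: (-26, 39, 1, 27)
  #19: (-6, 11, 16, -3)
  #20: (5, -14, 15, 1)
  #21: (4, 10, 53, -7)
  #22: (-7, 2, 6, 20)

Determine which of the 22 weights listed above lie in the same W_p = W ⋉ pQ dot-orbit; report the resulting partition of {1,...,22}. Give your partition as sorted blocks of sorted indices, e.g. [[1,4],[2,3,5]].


Dynkin diagram of C (from the 6 off-diagonal −1 entries): A_4.

Ā_23 reps of the 22 weights (A_4, coords as presented):

  [1] (1, 0, 0, 16)
  [2] (1, 0, 0, 16)
  [3] (1, 2, 2, 15)
  [4] (4, 1, 4, 4)
  [5] (3, 11, 1, 3)
  [6] (1, 0, 0, 16)
  [7] (18, 1, 0, 4)
  [8] (2, 5, 10, 5)
  [9] (3, 11, 1, 3)
  [10] (1, 2, 2, 15)
  [11] (18, 1, 0, 4)
  [12] (3, 11, 1, 3)
  [13] (1, 2, 2, 15)
  [14] (1, 0, 0, 16)
  [15] (4, 1, 4, 4)
  [16] (3, 11, 1, 3)
  [17] (3, 11, 1, 3)
  [18] (1, 2, 2, 15)
  [19] (2, 5, 10, 5)
  [20] (2, 5, 10, 5)
  [21] (2, 5, 10, 5)
  [22] (1, 2, 2, 15)

6 distinct reps among the 22 weights ⇒ 6 W_23-linkage classes:

[[1, 2, 6, 14], [3, 10, 13, 18, 22], [4, 15], [5, 9, 12, 16, 17], [7, 11], [8, 19, 20, 21]]


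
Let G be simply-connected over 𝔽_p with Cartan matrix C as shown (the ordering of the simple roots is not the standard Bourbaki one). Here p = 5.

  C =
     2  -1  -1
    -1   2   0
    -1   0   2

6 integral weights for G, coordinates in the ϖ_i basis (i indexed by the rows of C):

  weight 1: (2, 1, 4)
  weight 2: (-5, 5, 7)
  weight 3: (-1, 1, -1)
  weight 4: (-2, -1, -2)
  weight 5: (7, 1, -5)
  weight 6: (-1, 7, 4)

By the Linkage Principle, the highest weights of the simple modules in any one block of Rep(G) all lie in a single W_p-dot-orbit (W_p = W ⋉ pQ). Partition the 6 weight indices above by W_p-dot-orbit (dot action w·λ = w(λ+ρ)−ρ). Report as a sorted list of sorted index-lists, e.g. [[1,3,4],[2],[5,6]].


Type A_3, rank 3, |W|=24; reorder rows/cols to standard.

λ_j+ρ reflected into Ā_5 (⟨·,θ^∨⟩≤5); 3-tuples as given:

    λ_1 → (0, 3, 0)
    λ_2 → (0, 3, 1)
    λ_3 → (0, 2, 0)
    λ_4 → (1, 1, 0)
    λ_5 → (0, 3, 1)
    λ_6 → (0, 3, 0)

These 6 weights hit 4 W_5-dot-orbits; sizes (2, 2, 1, 1):

[[1, 6], [2, 5], [3], [4]]


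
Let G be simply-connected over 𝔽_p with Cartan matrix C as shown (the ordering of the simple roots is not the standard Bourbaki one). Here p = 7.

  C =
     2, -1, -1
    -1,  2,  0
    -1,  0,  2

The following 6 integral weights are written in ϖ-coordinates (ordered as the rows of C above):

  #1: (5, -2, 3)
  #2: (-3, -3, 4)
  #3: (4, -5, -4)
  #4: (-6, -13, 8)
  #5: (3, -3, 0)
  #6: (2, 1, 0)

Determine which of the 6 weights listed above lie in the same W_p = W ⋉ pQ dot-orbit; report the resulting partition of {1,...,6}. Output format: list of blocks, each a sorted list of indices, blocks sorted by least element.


C ↔ A_3 under row/col permutation; |W(A_3)| = 24.

Each λ_j+ρ reduced to Ā_7; 3-tuples below use C's row order:

  λ_1+ρ ↦ (3, 2, 1);  λ_2+ρ ↦ (2, 2, 1);  λ_3+ρ ↦ (2, 2, 1);  λ_4+ρ ↦ (2, 2, 1);  λ_5+ρ ↦ (2, 2, 1);  λ_6+ρ ↦ (3, 2, 1)

These 6 weights hit 2 W_7-dot-orbits; sizes (2, 4):

[[1, 6], [2, 3, 4, 5]]


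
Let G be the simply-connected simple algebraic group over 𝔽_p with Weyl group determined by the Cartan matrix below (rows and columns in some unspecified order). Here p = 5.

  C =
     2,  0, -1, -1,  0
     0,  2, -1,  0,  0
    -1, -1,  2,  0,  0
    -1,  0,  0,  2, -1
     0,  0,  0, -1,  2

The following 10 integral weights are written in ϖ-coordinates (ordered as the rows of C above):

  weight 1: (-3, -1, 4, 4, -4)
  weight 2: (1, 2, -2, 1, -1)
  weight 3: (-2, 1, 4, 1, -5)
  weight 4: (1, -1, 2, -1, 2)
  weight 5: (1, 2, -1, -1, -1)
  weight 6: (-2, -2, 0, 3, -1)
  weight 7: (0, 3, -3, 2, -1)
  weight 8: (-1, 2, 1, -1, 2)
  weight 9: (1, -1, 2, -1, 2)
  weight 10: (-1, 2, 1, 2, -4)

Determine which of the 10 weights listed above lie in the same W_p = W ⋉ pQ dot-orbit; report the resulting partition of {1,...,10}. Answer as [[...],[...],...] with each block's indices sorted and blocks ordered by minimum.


Root system A_5: the 5×5 matrix C matches after relabeling.

Folding the 10 weights λ_j+ρ into Ā_5 (reps in the given 5-coord order):

  λ_1+ρ ↦ (2, 3, 0, 0, 0) · λ_2+ρ ↦ (1, 1, 1, 1, 1) · λ_3+ρ ↦ (1, 1, 1, 1, 1) · λ_4+ρ ↦ (2, 3, 0, 0, 0) · λ_5+ρ ↦ (2, 3, 0, 0, 0) · λ_6+ρ ↦ (0, 0, 1, 3, 0) · λ_7+ρ ↦ (1, 1, 1, 1, 1) · λ_8+ρ ↦ (0, 0, 2, 0, 0) · λ_9+ρ ↦ (2, 3, 0, 0, 0) · λ_10+ρ ↦ (0, 0, 2, 0, 0)

The 10 indices split into 4 linkage classes (same alcove rep ⇔ same W_5-dot-orbit):

[[1, 4, 5, 9], [2, 3, 7], [6], [8, 10]]


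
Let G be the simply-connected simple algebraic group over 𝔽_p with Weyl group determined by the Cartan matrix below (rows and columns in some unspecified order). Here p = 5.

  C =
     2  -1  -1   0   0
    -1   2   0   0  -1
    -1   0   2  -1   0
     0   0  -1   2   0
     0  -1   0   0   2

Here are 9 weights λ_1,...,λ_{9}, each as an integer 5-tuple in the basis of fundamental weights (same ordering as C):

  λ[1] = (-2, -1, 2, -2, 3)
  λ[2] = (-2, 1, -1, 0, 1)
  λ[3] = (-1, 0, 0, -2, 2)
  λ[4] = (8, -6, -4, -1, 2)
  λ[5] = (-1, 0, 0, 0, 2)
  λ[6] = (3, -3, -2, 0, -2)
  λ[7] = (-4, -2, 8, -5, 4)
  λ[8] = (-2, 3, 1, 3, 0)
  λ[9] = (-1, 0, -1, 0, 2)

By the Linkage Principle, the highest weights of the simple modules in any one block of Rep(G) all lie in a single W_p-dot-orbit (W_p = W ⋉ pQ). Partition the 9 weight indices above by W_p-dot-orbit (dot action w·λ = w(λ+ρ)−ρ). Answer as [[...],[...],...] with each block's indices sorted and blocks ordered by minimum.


C ↔ A_5 under row/col permutation; |W(A_5)| = 720.

Ā_5 reps of the 9 weights (A_5, coords as presented):

  λ_1+ρ ↦ (0, 1, 1, 0, 2);  λ_2+ρ ↦ (0, 1, 1, 0, 2);  λ_3+ρ ↦ (0, 1, 0, 1, 3);  λ_4+ρ ↦ (0, 1, 1, 0, 2);  λ_5+ρ ↦ (0, 1, 1, 0, 2);  λ_6+ρ ↦ (0, 1, 1, 0, 2);  λ_7+ρ ↦ (0, 1, 0, 1, 3);  λ_8+ρ ↦ (0, 1, 0, 1, 3);  λ_9+ρ ↦ (0, 1, 0, 1, 3)

Grouping the 9 weights by Ā_5-representative: 2 linkage classes.

[[1, 2, 4, 5, 6], [3, 7, 8, 9]]


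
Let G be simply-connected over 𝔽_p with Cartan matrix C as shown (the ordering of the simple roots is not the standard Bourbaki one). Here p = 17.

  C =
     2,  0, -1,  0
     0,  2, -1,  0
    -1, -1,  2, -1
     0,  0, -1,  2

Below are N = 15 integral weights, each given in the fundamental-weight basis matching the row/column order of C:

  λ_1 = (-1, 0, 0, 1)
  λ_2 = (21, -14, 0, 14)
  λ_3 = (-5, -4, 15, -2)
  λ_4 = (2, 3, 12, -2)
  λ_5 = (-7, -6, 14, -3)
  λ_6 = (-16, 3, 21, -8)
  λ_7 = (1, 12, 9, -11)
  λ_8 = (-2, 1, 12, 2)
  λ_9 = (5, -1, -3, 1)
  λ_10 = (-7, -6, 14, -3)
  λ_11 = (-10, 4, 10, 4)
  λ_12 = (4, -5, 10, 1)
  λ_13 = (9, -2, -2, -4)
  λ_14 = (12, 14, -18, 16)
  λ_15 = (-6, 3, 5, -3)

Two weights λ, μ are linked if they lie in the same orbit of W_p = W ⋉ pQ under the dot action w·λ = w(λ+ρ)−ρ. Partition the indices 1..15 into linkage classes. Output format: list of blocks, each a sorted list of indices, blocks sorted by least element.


D_4 Cartan matrix, 4 simple roots permuted; ρ=(1,1,1,1).

Alcove-folded reps (p=17, 15 weights, presented ϖ-order):

    1: (0, 1, 1, 2)
    2: (4, 3, 1, 1)
    3: (4, 3, 1, 1)
    4: (0, 1, 1, 2)
    5: (6, 5, 2, 2)
    6: (6, 5, 2, 2)
    7: (6, 5, 2, 2)
    8: (0, 1, 1, 2)
    9: (4, 2, 0, 0)
    10: (6, 5, 2, 2)
    11: (5, 1, 4, 1)
    12: (4, 3, 1, 1)
    13: (4, 3, 1, 1)
    14: (4, 2, 0, 0)
    15: (4, 3, 1, 1)

Linkage partition of the 15 weights (5 classes, p=17):

[[1, 4, 8], [2, 3, 12, 13, 15], [5, 6, 7, 10], [9, 14], [11]]
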